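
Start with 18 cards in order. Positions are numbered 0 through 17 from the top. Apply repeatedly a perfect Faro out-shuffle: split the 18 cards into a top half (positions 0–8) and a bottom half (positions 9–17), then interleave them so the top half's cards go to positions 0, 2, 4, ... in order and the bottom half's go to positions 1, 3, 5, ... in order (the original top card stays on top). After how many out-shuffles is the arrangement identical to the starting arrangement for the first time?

8

The out-shuffle permutes the 18 positions with cycle lengths [1, 1, 8, 8].
Every card is home exactly when every cycle has completed a whole number of laps, i.e. after lcm(1, 8) = 8 out-shuffles.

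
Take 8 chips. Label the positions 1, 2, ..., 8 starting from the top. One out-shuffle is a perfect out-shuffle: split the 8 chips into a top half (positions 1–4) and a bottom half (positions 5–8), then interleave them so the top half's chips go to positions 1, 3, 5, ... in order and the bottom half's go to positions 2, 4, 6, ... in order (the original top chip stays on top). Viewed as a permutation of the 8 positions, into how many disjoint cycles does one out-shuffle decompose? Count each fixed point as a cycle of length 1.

4

Trace each unvisited position around until it returns:
(1) (2 3 5) (4 7 6) (8)
4 cycles in total.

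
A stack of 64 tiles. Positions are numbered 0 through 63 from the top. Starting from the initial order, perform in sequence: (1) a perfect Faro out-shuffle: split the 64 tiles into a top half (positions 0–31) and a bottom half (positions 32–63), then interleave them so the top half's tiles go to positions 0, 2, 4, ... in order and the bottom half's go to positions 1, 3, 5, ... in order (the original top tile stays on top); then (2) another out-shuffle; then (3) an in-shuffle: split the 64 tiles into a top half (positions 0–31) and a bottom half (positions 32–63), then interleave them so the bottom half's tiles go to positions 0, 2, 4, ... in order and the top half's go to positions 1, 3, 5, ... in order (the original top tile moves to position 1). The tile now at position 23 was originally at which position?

50

Undo the operations in reverse order, starting from position 23:
  undo op 3 (in-shuffle, from top half): 23 ← 11
  undo op 2 (out-shuffle, from bottom half): 11 ← 37
  undo op 1 (out-shuffle, from bottom half): 37 ← 50
So the tile at position 23 came from original position 50.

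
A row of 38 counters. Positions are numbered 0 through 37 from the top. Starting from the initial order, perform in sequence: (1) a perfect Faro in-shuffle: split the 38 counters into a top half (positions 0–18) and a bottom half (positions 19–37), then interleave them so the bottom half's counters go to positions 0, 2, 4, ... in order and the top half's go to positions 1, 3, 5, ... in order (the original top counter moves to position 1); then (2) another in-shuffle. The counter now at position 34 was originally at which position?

Undo the operations in reverse order, starting from position 34:
  undo op 2 (in-shuffle, from bottom half): 34 ← 36
  undo op 1 (in-shuffle, from bottom half): 36 ← 37
So the counter at position 34 came from original position 37.

37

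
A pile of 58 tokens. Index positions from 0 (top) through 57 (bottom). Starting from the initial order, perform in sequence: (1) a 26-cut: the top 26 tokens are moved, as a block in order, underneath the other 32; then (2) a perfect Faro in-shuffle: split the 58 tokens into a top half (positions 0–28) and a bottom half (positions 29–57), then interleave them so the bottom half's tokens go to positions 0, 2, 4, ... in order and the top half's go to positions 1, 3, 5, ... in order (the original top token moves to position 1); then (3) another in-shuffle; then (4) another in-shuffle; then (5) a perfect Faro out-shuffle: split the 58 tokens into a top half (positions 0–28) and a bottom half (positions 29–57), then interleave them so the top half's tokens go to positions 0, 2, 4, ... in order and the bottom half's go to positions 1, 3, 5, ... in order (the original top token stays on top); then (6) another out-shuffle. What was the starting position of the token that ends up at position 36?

41

Undo the operations in reverse order, starting from position 36:
  undo op 6 (out-shuffle, from top half): 36 ← 18
  undo op 5 (out-shuffle, from top half): 18 ← 9
  undo op 4 (in-shuffle, from top half): 9 ← 4
  undo op 3 (in-shuffle, from bottom half): 4 ← 31
  undo op 2 (in-shuffle, from top half): 31 ← 15
  undo op 1 (cut 26): 15 ← 41
So the token at position 36 came from original position 41.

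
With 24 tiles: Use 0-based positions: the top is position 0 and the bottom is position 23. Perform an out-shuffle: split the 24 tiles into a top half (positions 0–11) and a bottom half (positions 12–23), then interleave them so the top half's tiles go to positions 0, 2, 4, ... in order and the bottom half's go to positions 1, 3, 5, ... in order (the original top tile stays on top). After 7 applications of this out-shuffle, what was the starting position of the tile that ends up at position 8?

Work backwards from position 8, undoing one out-shuffle at a time:
8 ← 4 ← 2 ← 1 ← 12 ← 6 ← 3 ← 13
So the tile now at position 8 started at position 13.

13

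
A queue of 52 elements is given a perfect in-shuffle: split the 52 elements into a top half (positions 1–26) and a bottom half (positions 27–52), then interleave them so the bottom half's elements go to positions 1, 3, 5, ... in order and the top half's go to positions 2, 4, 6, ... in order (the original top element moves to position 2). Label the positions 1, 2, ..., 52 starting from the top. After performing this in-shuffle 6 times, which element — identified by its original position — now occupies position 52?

24

Work backwards from position 52, undoing one in-shuffle at a time:
52 ← 26 ← 13 ← 33 ← 43 ← 48 ← 24
So the element now at position 52 started at position 24.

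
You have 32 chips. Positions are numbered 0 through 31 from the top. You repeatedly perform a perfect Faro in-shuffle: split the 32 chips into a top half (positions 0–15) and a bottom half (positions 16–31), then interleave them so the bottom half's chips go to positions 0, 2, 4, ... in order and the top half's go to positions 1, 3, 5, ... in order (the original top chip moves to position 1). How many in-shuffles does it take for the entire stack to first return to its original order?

The in-shuffle permutes the 32 positions with cycle lengths [2, 10, 10, 10].
Every chip is home exactly when every cycle has completed a whole number of laps, i.e. after lcm(2, 10) = 10 in-shuffles.

10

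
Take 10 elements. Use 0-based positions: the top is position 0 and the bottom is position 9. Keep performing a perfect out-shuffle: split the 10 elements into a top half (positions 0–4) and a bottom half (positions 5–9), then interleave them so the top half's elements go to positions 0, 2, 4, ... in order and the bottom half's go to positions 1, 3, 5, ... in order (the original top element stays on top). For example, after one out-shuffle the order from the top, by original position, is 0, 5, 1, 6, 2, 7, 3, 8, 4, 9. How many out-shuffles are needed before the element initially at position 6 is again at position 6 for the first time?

2

Follow position 6 under repeated out-shuffles:
6 → 3 → 6
It first returns after 2 out-shuffles.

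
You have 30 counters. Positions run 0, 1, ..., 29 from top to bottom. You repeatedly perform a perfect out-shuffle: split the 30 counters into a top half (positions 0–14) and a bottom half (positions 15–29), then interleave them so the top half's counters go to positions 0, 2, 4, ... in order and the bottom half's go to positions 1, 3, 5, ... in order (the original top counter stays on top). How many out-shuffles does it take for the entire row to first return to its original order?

28

The out-shuffle permutes the 30 positions with cycle lengths [1, 1, 28].
Every counter is home exactly when every cycle has completed a whole number of laps, i.e. after lcm(1, 28) = 28 out-shuffles.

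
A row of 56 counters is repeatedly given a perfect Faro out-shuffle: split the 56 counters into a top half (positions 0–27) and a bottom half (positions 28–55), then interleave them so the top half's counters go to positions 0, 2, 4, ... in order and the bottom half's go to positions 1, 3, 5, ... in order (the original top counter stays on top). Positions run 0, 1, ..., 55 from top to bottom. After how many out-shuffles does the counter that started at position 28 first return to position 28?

Follow position 28 under repeated out-shuffles:
28 → 1 → 2 → 4 → 8 → 16 → 32 → 9 → 18 → 36 → 17 → 34 → 13 → 26 → 52 → 49 → 43 → 31 → 7 → 14 → 28
It first returns after 20 out-shuffles.

20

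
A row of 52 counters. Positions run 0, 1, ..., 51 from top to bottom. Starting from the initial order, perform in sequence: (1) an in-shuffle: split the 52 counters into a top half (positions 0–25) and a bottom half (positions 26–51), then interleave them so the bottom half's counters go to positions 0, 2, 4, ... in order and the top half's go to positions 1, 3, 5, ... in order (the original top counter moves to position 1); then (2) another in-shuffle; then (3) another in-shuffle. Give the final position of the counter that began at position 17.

Track the counter from position 17 forward through each operation:
  after op 1 (in-shuffle): 17 → 35
  after op 2 (in-shuffle): 35 → 18
  after op 3 (in-shuffle): 18 → 37

37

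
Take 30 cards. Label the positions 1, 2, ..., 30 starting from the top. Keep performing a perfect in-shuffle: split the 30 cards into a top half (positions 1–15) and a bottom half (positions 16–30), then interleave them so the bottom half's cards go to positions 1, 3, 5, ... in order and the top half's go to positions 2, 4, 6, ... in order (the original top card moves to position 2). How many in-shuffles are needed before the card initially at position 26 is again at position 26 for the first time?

Follow position 26 under repeated in-shuffles:
26 → 21 → 11 → 22 → 13 → 26
It first returns after 5 in-shuffles.

5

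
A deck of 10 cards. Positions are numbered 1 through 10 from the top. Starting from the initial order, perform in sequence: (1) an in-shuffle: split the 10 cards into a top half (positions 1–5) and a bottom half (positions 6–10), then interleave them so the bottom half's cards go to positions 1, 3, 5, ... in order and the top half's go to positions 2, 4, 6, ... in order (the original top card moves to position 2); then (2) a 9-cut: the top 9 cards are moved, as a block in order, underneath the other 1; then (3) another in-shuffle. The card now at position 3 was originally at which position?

Undo the operations in reverse order, starting from position 3:
  undo op 3 (in-shuffle, from bottom half): 3 ← 7
  undo op 2 (cut 9): 7 ← 6
  undo op 1 (in-shuffle, from top half): 6 ← 3
So the card at position 3 came from original position 3.

3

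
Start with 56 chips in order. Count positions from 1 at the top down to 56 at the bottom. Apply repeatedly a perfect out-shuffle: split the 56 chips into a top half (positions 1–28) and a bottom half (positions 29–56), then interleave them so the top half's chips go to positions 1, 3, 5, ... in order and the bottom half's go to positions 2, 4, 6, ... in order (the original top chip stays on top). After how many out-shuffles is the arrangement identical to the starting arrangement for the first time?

20

The out-shuffle permutes the 56 positions with cycle lengths [1, 1, 4, 10, 20, 20].
Every chip is home exactly when every cycle has completed a whole number of laps, i.e. after lcm(1, 4, 10, 20) = 20 out-shuffles.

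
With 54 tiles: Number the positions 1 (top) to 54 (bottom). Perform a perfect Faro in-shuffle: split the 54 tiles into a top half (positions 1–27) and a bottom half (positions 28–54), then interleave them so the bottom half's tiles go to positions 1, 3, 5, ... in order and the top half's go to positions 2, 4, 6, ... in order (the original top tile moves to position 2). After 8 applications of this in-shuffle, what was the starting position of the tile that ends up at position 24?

Work backwards from position 24, undoing one in-shuffle at a time:
24 ← 12 ← 6 ← 3 ← 29 ← 42 ← 21 ← 38 ← 19
So the tile now at position 24 started at position 19.

19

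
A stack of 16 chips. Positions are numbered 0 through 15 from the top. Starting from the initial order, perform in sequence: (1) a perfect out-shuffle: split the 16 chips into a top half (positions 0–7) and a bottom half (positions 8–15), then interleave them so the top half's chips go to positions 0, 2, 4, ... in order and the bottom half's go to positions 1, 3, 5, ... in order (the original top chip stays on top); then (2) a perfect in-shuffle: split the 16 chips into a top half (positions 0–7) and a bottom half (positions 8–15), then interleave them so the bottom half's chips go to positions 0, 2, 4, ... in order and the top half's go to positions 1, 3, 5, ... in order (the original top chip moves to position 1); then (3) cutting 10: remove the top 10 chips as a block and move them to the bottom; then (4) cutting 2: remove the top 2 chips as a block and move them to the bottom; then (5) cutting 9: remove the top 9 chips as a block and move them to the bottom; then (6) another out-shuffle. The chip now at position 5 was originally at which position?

Undo the operations in reverse order, starting from position 5:
  undo op 6 (out-shuffle, from bottom half): 5 ← 10
  undo op 5 (cut 9): 10 ← 3
  undo op 4 (cut 2): 3 ← 5
  undo op 3 (cut 10): 5 ← 15
  undo op 2 (in-shuffle, from top half): 15 ← 7
  undo op 1 (out-shuffle, from bottom half): 7 ← 11
So the chip at position 5 came from original position 11.

11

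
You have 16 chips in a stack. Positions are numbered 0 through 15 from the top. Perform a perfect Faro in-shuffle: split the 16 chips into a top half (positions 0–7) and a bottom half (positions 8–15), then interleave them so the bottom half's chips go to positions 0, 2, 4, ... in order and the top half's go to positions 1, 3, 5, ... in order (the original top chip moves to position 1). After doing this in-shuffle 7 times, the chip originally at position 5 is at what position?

Track the chip's position through each in-shuffle:
5 → 11 → 6 → 13 → 10 → 4 → 9 → 2

2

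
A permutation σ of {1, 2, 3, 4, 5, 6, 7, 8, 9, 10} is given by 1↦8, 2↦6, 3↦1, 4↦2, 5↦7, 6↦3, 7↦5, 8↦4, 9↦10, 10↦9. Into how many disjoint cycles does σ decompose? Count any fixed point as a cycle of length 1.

3

Cycle decomposition: (1 8 4 2 6 3) (5 7) (9 10).
3 cycles.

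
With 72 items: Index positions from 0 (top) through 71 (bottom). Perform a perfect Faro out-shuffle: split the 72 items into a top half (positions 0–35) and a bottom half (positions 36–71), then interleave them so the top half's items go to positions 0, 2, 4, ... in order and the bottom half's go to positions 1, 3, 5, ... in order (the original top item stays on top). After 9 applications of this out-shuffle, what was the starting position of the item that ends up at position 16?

Work backwards from position 16, undoing one out-shuffle at a time:
16 ← 8 ← 4 ← 2 ← 1 ← 36 ← 18 ← 9 ← 40 ← 20
So the item now at position 16 started at position 20.

20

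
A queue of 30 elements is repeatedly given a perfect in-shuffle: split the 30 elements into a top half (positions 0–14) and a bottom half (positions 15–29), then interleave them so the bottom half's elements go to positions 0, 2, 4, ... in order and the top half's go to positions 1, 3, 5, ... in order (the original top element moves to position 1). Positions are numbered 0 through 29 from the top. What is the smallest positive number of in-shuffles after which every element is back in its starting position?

The in-shuffle permutes the 30 positions with cycle lengths [5, 5, 5, 5, 5, 5].
Every element is home exactly when every cycle has completed a whole number of laps, i.e. after lcm(5) = 5 in-shuffles.

5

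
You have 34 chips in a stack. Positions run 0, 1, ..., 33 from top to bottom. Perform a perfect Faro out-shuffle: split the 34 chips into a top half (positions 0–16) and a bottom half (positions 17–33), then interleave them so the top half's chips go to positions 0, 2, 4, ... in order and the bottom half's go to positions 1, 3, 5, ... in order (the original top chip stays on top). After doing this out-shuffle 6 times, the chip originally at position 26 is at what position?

14

Track the chip's position through each out-shuffle:
26 → 19 → 5 → 10 → 20 → 7 → 14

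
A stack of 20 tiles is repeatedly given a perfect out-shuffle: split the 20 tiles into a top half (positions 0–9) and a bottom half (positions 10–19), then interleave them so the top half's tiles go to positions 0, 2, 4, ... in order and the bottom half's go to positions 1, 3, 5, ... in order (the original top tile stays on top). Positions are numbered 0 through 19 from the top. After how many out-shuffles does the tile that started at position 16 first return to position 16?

Follow position 16 under repeated out-shuffles:
16 → 13 → 7 → 14 → 9 → 18 → 17 → 15 → 11 → 3 → 6 → 12 → 5 → 10 → 1 → 2 → 4 → 8 → 16
It first returns after 18 out-shuffles.

18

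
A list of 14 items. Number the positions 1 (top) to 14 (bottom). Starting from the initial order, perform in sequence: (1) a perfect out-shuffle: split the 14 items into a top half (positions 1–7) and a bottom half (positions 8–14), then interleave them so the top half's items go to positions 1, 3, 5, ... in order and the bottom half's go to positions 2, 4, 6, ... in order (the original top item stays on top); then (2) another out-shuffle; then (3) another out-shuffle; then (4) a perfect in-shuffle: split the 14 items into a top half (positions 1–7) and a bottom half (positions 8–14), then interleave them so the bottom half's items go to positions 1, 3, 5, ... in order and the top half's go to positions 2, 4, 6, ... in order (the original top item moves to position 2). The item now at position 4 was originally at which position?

6

Undo the operations in reverse order, starting from position 4:
  undo op 4 (in-shuffle, from top half): 4 ← 2
  undo op 3 (out-shuffle, from bottom half): 2 ← 8
  undo op 2 (out-shuffle, from bottom half): 8 ← 11
  undo op 1 (out-shuffle, from top half): 11 ← 6
So the item at position 4 came from original position 6.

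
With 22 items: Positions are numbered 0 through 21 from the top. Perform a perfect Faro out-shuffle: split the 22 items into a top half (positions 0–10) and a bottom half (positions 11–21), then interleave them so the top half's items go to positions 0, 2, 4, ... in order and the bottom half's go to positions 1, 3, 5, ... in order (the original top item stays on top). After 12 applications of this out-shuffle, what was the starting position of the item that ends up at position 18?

18

Work backwards from position 18, undoing one out-shuffle at a time:
18 ← 9 ← 15 ← 18 ← 9 ← 15 ← 18 ← 9 ← 15 ← 18 ← 9 ← 15 ← 18
So the item now at position 18 started at position 18.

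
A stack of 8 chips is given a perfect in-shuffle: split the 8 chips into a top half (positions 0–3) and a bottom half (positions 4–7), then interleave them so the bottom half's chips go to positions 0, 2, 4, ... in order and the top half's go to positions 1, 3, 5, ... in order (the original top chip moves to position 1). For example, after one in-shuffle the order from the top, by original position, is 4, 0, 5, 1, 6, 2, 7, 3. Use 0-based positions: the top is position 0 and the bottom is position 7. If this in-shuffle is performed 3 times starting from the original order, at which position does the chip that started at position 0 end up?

Track the chip's position through each in-shuffle:
0 → 1 → 3 → 7

7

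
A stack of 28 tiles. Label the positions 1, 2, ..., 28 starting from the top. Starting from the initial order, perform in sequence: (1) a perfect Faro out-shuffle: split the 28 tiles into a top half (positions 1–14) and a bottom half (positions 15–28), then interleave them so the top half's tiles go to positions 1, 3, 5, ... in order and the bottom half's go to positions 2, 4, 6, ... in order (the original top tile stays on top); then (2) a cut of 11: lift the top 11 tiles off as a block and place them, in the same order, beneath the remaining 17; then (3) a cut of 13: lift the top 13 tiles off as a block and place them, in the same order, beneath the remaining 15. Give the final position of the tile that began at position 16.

Track the tile from position 16 forward through each operation:
  after op 1 (out-shuffle): 16 → 4
  after op 2 (cut 11): 4 → 21
  after op 3 (cut 13): 21 → 8

8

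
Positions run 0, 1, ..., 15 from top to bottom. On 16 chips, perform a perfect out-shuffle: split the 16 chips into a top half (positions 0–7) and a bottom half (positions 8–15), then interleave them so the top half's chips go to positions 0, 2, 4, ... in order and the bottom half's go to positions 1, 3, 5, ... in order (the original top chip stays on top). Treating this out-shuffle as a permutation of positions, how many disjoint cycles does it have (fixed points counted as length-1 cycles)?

6

Trace each unvisited position around until it returns:
(0) (1 2 4 8) (3 6 12 9) (5 10) (7 14 13 11) (15)
6 cycles in total.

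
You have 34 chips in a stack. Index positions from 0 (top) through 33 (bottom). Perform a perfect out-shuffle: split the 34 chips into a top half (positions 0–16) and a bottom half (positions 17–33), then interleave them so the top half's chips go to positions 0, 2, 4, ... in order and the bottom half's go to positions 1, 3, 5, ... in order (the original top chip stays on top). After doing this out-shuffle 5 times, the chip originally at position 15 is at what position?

18

Track the chip's position through each out-shuffle:
15 → 30 → 27 → 21 → 9 → 18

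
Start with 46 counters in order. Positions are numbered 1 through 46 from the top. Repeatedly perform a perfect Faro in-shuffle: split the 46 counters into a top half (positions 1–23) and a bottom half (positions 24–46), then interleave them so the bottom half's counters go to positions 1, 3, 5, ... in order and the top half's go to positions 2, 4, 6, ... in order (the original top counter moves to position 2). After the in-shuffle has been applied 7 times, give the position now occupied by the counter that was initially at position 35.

Track the counter's position through each in-shuffle:
35 → 23 → 46 → 45 → 43 → 39 → 31 → 15

15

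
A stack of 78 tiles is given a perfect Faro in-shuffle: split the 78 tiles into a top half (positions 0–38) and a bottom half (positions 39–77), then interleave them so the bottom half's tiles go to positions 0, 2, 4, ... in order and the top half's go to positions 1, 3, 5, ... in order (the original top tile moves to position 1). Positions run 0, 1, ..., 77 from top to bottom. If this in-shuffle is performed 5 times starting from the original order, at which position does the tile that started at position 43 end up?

Track the tile's position through each in-shuffle:
43 → 8 → 17 → 35 → 71 → 64

64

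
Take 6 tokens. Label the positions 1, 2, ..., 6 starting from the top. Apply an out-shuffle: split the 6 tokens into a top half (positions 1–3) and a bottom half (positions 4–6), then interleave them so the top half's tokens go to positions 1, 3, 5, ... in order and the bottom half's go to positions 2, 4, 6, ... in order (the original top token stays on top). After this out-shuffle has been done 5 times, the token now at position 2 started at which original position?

Work backwards from position 2, undoing one out-shuffle at a time:
2 ← 4 ← 5 ← 3 ← 2 ← 4
So the token now at position 2 started at position 4.

4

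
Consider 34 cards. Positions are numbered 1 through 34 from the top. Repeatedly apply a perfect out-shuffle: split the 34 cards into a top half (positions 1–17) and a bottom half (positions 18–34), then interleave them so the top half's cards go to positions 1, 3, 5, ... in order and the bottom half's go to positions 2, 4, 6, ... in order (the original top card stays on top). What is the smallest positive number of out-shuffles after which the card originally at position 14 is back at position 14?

10

Follow position 14 under repeated out-shuffles:
14 → 27 → 20 → 6 → 11 → 21 → 8 → 15 → 29 → 24 → 14
It first returns after 10 out-shuffles.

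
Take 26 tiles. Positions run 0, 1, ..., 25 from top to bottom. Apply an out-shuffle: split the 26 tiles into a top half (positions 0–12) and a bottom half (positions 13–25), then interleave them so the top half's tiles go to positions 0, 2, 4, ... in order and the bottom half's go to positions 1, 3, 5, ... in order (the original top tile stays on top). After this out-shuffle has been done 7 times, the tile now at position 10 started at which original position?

20

Work backwards from position 10, undoing one out-shuffle at a time:
10 ← 5 ← 15 ← 20 ← 10 ← 5 ← 15 ← 20
So the tile now at position 10 started at position 20.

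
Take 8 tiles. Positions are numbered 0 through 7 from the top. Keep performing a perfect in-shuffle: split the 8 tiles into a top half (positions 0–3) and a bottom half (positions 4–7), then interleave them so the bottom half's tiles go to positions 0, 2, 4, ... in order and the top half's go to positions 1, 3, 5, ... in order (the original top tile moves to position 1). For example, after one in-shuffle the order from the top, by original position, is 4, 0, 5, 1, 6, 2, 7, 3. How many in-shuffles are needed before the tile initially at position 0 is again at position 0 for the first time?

6

Follow position 0 under repeated in-shuffles:
0 → 1 → 3 → 7 → 6 → 4 → 0
It first returns after 6 in-shuffles.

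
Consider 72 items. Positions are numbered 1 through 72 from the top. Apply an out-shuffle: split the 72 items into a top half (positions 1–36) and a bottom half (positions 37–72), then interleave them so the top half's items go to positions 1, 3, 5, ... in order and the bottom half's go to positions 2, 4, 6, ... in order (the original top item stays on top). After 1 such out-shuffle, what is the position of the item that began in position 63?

54

Track the item's position through each out-shuffle:
63 → 54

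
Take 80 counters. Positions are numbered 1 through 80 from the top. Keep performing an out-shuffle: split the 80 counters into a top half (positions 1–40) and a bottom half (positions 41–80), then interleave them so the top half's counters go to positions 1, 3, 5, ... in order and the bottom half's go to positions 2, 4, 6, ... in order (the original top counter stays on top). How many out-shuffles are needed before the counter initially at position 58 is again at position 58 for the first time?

39

Follow position 58 under repeated out-shuffles:
58 → 36 → 71 → 62 → 44 → 8 → 15 → 29 → ... → 58 (length 39)
It first returns after 39 out-shuffles.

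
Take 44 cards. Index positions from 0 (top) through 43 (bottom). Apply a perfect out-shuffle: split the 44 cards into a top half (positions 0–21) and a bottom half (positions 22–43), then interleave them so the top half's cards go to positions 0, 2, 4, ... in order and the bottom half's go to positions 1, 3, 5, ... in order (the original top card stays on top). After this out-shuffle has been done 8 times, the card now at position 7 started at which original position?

Work backwards from position 7, undoing one out-shuffle at a time:
7 ← 25 ← 34 ← 17 ← 30 ← 15 ← 29 ← 36 ← 18
So the card now at position 7 started at position 18.

18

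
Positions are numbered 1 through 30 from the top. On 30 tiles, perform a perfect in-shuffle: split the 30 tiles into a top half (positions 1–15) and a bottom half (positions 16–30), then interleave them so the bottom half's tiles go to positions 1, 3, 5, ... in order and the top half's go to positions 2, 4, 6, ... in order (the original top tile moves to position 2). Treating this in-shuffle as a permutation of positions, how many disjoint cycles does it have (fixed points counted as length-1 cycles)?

Trace each unvisited position around until it returns:
(1 2 4 8 16) (3 6 12 24 17) (5 10 20 9 18) (7 14 28 25 19) (11 22 13 26 21) (15 30 29 27 23)
6 cycles in total.

6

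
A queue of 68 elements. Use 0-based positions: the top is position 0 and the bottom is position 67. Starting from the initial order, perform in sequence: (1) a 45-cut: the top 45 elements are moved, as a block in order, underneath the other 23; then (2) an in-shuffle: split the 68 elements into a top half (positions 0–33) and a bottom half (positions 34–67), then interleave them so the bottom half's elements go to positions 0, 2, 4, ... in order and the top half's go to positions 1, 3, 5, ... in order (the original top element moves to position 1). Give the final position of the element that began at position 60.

31

Track the element from position 60 forward through each operation:
  after op 1 (cut 45): 60 → 15
  after op 2 (in-shuffle): 15 → 31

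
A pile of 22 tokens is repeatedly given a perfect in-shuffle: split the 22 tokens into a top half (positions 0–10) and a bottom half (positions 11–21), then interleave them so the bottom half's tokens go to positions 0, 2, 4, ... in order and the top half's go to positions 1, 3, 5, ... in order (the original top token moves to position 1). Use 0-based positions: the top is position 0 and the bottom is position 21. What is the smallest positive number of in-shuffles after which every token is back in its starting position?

The in-shuffle permutes the 22 positions with cycle lengths [11, 11].
Every token is home exactly when every cycle has completed a whole number of laps, i.e. after lcm(11) = 11 in-shuffles.

11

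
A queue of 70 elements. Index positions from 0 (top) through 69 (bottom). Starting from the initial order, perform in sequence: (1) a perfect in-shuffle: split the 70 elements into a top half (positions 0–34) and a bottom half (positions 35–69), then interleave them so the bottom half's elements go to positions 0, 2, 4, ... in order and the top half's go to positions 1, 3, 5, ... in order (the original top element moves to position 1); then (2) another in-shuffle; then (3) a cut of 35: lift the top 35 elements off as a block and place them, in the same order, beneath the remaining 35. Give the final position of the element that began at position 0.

Track the element from position 0 forward through each operation:
  after op 1 (in-shuffle): 0 → 1
  after op 2 (in-shuffle): 1 → 3
  after op 3 (cut 35): 3 → 38

38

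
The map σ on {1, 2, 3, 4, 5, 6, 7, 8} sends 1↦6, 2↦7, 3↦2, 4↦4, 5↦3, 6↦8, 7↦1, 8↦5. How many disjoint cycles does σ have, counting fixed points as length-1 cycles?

2

Cycle decomposition: (1 6 8 5 3 2 7) (4).
2 cycles.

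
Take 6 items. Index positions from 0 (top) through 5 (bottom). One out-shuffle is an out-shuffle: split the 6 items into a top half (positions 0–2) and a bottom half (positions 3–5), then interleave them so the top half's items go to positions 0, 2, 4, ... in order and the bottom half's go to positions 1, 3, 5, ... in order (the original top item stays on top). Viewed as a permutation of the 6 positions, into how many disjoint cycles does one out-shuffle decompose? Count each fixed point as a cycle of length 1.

Trace each unvisited position around until it returns:
(0) (1 2 4 3) (5)
3 cycles in total.

3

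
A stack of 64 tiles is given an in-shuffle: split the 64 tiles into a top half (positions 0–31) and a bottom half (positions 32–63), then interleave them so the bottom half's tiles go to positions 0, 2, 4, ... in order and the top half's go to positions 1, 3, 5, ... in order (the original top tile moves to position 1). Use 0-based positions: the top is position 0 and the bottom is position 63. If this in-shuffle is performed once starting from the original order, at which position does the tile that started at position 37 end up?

10

Track the tile's position through each in-shuffle:
37 → 10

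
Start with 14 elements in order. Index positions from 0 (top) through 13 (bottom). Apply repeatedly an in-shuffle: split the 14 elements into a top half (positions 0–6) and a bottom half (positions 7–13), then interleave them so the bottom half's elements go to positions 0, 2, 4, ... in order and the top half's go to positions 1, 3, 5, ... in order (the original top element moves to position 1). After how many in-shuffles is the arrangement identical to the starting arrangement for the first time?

The in-shuffle permutes the 14 positions with cycle lengths [2, 4, 4, 4].
Every element is home exactly when every cycle has completed a whole number of laps, i.e. after lcm(2, 4) = 4 in-shuffles.

4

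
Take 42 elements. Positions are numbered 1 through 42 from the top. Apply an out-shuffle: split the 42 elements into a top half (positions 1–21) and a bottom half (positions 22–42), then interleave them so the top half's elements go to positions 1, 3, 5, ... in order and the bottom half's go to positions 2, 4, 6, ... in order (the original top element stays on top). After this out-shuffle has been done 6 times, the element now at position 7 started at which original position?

28

Work backwards from position 7, undoing one out-shuffle at a time:
7 ← 4 ← 23 ← 12 ← 27 ← 14 ← 28
So the element now at position 7 started at position 28.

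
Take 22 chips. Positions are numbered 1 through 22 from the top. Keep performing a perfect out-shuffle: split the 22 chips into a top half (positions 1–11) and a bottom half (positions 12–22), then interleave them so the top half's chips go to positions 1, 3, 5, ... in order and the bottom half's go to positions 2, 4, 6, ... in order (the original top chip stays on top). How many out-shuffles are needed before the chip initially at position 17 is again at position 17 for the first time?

6

Follow position 17 under repeated out-shuffles:
17 → 12 → 2 → 3 → 5 → 9 → 17
It first returns after 6 out-shuffles.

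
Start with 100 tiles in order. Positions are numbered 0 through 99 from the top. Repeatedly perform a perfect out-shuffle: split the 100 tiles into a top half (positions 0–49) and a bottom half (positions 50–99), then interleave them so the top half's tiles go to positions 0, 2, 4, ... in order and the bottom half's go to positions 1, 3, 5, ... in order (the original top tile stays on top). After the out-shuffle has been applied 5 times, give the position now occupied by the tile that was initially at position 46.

Track the tile's position through each out-shuffle:
46 → 92 → 85 → 71 → 43 → 86

86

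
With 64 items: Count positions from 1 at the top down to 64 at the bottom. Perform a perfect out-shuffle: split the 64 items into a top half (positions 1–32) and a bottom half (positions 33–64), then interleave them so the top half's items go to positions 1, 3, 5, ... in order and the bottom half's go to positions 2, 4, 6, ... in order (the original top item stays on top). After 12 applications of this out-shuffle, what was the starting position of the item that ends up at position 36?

Work backwards from position 36, undoing one out-shuffle at a time:
36 ← 50 ← 57 ← 29 ← 15 ← 8 ← 36 ← 50 ← 57 ← 29 ← 15 ← 8 ← 36
So the item now at position 36 started at position 36.

36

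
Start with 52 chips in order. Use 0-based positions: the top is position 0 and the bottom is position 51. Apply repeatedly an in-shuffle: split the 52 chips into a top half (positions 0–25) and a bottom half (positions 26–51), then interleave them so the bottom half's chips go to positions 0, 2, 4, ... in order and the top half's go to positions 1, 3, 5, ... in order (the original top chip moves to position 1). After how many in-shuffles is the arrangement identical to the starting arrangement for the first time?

The in-shuffle permutes the 52 positions with cycle lengths [52].
Every chip is home exactly when every cycle has completed a whole number of laps, i.e. after lcm(52) = 52 in-shuffles.

52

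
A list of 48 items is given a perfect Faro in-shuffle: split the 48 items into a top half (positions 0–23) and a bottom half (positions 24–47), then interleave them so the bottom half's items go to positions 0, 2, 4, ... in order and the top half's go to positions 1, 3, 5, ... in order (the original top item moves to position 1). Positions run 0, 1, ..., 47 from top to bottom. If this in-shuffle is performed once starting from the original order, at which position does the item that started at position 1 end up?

3

Track the item's position through each in-shuffle:
1 → 3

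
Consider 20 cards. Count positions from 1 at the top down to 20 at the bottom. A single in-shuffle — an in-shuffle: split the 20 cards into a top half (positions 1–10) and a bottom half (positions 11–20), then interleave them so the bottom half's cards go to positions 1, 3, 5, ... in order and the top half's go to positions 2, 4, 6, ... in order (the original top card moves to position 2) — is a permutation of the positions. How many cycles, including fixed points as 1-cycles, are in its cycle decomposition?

Trace each unvisited position around until it returns:
(1 2 4 8 16 11) (3 6 12) (5 10 20 19 17 13) (7 14) (9 18 15)
5 cycles in total.

5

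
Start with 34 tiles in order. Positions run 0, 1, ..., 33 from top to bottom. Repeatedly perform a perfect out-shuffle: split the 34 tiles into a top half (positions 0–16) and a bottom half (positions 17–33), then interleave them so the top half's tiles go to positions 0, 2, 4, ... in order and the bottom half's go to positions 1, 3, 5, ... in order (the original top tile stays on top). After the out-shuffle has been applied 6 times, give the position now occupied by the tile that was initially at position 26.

14

Track the tile's position through each out-shuffle:
26 → 19 → 5 → 10 → 20 → 7 → 14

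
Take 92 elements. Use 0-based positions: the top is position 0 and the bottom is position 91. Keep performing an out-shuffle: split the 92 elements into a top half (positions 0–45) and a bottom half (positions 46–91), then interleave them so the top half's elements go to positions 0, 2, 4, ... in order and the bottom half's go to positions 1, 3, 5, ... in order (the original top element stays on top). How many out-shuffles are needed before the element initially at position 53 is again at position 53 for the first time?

12

Follow position 53 under repeated out-shuffles:
53 → 15 → 30 → 60 → 29 → 58 → 25 → 50 → 9 → 18 → 36 → 72 → 53
It first returns after 12 out-shuffles.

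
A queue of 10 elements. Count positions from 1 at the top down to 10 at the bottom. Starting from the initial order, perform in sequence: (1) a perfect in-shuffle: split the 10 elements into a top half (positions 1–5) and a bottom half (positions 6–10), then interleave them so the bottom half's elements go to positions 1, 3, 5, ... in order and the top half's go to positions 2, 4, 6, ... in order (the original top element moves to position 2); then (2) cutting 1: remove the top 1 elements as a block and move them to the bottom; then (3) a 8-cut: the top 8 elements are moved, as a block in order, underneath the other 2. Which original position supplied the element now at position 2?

6

Undo the operations in reverse order, starting from position 2:
  undo op 3 (cut 8): 2 ← 10
  undo op 2 (cut 1): 10 ← 1
  undo op 1 (in-shuffle, from bottom half): 1 ← 6
So the element at position 2 came from original position 6.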